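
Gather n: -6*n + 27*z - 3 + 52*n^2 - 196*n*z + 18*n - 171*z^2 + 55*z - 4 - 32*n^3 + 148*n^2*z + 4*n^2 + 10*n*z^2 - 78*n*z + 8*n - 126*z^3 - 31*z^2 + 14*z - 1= -32*n^3 + n^2*(148*z + 56) + n*(10*z^2 - 274*z + 20) - 126*z^3 - 202*z^2 + 96*z - 8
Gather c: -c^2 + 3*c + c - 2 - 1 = -c^2 + 4*c - 3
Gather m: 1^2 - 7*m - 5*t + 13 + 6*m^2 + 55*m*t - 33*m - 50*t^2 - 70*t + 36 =6*m^2 + m*(55*t - 40) - 50*t^2 - 75*t + 50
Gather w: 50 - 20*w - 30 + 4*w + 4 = 24 - 16*w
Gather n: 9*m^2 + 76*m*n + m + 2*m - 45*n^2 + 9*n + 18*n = 9*m^2 + 3*m - 45*n^2 + n*(76*m + 27)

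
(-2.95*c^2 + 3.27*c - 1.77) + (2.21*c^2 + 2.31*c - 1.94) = -0.74*c^2 + 5.58*c - 3.71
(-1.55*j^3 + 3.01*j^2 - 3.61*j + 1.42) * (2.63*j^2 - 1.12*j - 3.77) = -4.0765*j^5 + 9.6523*j^4 - 7.022*j^3 - 3.5699*j^2 + 12.0193*j - 5.3534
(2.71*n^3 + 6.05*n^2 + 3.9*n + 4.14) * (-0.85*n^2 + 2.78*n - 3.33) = -2.3035*n^5 + 2.3913*n^4 + 4.4797*n^3 - 12.8235*n^2 - 1.4778*n - 13.7862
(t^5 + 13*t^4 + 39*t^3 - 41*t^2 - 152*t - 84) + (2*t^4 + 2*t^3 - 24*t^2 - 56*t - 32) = t^5 + 15*t^4 + 41*t^3 - 65*t^2 - 208*t - 116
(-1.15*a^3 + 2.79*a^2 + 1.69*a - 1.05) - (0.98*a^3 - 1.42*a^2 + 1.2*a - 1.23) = -2.13*a^3 + 4.21*a^2 + 0.49*a + 0.18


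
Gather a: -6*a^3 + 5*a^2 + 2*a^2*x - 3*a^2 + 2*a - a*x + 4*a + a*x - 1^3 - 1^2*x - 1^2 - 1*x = -6*a^3 + a^2*(2*x + 2) + 6*a - 2*x - 2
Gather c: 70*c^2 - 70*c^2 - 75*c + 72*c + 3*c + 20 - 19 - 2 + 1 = 0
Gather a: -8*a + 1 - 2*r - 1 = -8*a - 2*r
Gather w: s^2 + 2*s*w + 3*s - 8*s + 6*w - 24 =s^2 - 5*s + w*(2*s + 6) - 24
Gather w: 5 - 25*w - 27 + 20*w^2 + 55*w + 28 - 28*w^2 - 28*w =-8*w^2 + 2*w + 6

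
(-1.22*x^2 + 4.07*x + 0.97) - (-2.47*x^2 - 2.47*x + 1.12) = 1.25*x^2 + 6.54*x - 0.15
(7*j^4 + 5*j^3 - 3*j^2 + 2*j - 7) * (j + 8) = 7*j^5 + 61*j^4 + 37*j^3 - 22*j^2 + 9*j - 56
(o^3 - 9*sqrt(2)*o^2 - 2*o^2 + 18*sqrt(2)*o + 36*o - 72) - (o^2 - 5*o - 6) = o^3 - 9*sqrt(2)*o^2 - 3*o^2 + 18*sqrt(2)*o + 41*o - 66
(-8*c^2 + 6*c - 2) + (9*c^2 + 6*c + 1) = c^2 + 12*c - 1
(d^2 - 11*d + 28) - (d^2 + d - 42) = 70 - 12*d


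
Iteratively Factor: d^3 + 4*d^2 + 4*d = (d + 2)*(d^2 + 2*d) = d*(d + 2)*(d + 2)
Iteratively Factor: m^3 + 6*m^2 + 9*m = (m)*(m^2 + 6*m + 9) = m*(m + 3)*(m + 3)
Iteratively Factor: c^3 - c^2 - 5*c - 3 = (c + 1)*(c^2 - 2*c - 3) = (c - 3)*(c + 1)*(c + 1)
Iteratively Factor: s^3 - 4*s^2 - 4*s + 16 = (s + 2)*(s^2 - 6*s + 8) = (s - 2)*(s + 2)*(s - 4)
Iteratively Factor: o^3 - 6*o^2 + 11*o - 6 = (o - 1)*(o^2 - 5*o + 6) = (o - 3)*(o - 1)*(o - 2)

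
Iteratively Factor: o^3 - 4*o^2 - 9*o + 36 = (o - 4)*(o^2 - 9) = (o - 4)*(o + 3)*(o - 3)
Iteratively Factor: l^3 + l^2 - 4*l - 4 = (l - 2)*(l^2 + 3*l + 2) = (l - 2)*(l + 2)*(l + 1)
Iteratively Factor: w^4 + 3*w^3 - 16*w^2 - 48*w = (w + 3)*(w^3 - 16*w) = w*(w + 3)*(w^2 - 16) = w*(w + 3)*(w + 4)*(w - 4)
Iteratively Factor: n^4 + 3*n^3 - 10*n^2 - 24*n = (n + 4)*(n^3 - n^2 - 6*n) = n*(n + 4)*(n^2 - n - 6) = n*(n - 3)*(n + 4)*(n + 2)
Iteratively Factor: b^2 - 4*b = (b - 4)*(b)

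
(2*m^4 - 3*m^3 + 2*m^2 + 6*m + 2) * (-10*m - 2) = -20*m^5 + 26*m^4 - 14*m^3 - 64*m^2 - 32*m - 4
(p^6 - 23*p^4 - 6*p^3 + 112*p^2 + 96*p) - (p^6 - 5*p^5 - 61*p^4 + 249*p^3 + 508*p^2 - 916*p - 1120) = 5*p^5 + 38*p^4 - 255*p^3 - 396*p^2 + 1012*p + 1120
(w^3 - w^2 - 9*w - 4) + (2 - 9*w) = w^3 - w^2 - 18*w - 2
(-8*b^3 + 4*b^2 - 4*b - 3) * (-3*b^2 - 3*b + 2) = 24*b^5 + 12*b^4 - 16*b^3 + 29*b^2 + b - 6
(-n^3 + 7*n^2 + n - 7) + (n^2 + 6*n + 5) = -n^3 + 8*n^2 + 7*n - 2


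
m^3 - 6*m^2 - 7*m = m*(m - 7)*(m + 1)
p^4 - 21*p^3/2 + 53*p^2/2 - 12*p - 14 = (p - 7)*(p - 2)^2*(p + 1/2)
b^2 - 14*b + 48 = (b - 8)*(b - 6)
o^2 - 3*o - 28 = (o - 7)*(o + 4)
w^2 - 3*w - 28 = (w - 7)*(w + 4)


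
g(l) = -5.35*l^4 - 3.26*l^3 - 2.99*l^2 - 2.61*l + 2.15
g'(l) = -21.4*l^3 - 9.78*l^2 - 5.98*l - 2.61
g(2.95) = -520.44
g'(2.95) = -654.75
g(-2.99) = -357.24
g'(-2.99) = 499.88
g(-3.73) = -896.13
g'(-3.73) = 994.18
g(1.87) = -99.93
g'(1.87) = -187.93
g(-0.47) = 2.79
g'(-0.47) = 0.26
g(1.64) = -63.25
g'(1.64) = -133.12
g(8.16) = -25709.51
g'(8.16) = -12330.06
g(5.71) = -6404.35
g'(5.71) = -4339.65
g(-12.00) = -105701.41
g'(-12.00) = 35640.03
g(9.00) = -37741.42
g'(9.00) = -16449.21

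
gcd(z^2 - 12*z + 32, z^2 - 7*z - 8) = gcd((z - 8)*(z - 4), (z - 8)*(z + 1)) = z - 8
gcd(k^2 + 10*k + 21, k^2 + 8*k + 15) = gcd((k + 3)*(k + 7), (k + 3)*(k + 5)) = k + 3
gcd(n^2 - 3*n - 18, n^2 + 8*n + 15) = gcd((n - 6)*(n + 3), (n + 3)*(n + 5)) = n + 3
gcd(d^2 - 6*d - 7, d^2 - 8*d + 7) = d - 7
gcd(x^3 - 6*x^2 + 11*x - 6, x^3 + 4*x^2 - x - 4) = x - 1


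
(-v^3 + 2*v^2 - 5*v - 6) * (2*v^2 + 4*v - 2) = -2*v^5 - 36*v^2 - 14*v + 12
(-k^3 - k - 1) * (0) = 0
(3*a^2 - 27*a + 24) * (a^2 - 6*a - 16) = 3*a^4 - 45*a^3 + 138*a^2 + 288*a - 384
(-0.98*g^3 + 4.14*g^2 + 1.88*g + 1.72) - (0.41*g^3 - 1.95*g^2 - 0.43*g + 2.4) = -1.39*g^3 + 6.09*g^2 + 2.31*g - 0.68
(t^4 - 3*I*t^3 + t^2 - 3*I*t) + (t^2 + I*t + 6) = t^4 - 3*I*t^3 + 2*t^2 - 2*I*t + 6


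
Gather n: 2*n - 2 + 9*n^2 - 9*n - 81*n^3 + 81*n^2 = -81*n^3 + 90*n^2 - 7*n - 2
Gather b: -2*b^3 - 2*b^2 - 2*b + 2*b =-2*b^3 - 2*b^2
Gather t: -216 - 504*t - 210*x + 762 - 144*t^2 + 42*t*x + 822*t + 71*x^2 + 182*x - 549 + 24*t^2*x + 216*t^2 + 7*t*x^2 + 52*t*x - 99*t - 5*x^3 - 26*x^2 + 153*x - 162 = t^2*(24*x + 72) + t*(7*x^2 + 94*x + 219) - 5*x^3 + 45*x^2 + 125*x - 165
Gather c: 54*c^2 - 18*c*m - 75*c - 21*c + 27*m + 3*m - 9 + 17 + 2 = 54*c^2 + c*(-18*m - 96) + 30*m + 10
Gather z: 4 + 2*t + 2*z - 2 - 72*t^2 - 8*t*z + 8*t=-72*t^2 + 10*t + z*(2 - 8*t) + 2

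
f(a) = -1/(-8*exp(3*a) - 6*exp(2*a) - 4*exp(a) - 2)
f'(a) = -(24*exp(3*a) + 12*exp(2*a) + 4*exp(a))/(-8*exp(3*a) - 6*exp(2*a) - 4*exp(a) - 2)^2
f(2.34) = 0.00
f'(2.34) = -0.00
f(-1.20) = 0.25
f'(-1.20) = -0.19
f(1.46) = 0.00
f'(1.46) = -0.00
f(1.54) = 0.00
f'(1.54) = -0.00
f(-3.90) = 0.48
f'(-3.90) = -0.02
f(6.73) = 0.00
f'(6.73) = -0.00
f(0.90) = 0.01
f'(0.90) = -0.02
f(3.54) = 0.00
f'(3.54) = -0.00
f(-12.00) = 0.50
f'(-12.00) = 0.00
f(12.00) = 0.00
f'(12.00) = 0.00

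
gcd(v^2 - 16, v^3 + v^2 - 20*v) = v - 4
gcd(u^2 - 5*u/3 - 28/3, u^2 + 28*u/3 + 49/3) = u + 7/3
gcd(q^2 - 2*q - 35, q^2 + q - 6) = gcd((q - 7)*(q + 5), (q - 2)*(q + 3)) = 1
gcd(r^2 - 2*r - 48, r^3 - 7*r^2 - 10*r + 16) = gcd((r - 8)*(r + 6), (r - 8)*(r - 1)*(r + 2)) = r - 8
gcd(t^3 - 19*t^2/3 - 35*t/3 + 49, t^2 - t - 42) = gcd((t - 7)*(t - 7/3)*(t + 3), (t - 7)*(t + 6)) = t - 7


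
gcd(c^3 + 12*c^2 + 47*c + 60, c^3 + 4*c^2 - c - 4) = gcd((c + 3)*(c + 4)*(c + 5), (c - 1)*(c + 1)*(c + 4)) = c + 4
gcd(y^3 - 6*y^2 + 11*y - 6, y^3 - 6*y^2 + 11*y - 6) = y^3 - 6*y^2 + 11*y - 6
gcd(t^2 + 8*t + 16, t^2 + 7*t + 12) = t + 4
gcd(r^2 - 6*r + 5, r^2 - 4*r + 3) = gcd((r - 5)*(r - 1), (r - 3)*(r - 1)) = r - 1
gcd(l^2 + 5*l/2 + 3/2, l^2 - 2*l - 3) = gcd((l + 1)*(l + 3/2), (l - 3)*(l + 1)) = l + 1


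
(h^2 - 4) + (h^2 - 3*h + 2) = 2*h^2 - 3*h - 2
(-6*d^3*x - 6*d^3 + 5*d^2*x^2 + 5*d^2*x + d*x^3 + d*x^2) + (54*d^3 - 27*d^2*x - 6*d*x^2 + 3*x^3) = -6*d^3*x + 48*d^3 + 5*d^2*x^2 - 22*d^2*x + d*x^3 - 5*d*x^2 + 3*x^3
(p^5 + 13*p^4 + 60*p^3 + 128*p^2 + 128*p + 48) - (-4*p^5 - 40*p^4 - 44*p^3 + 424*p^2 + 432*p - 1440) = 5*p^5 + 53*p^4 + 104*p^3 - 296*p^2 - 304*p + 1488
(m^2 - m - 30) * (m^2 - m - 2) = m^4 - 2*m^3 - 31*m^2 + 32*m + 60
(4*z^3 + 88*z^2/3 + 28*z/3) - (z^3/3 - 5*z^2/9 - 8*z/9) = 11*z^3/3 + 269*z^2/9 + 92*z/9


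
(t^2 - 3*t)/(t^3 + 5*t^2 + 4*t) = (t - 3)/(t^2 + 5*t + 4)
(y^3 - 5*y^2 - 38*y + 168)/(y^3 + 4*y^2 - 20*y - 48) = (y - 7)/(y + 2)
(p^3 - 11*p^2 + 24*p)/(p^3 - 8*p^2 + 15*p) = (p - 8)/(p - 5)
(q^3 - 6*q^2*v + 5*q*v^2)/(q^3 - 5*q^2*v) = (q - v)/q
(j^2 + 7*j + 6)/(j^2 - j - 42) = (j + 1)/(j - 7)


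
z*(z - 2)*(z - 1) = z^3 - 3*z^2 + 2*z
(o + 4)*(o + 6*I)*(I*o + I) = I*o^3 - 6*o^2 + 5*I*o^2 - 30*o + 4*I*o - 24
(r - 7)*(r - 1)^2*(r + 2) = r^4 - 7*r^3 - 3*r^2 + 23*r - 14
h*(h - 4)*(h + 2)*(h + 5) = h^4 + 3*h^3 - 18*h^2 - 40*h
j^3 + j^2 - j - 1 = (j - 1)*(j + 1)^2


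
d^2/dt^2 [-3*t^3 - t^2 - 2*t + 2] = -18*t - 2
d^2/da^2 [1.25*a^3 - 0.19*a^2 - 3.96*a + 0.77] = 7.5*a - 0.38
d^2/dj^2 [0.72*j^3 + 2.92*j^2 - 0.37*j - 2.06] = 4.32*j + 5.84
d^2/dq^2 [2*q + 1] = 0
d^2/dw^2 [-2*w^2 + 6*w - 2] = -4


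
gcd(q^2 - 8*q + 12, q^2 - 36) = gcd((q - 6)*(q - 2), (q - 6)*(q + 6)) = q - 6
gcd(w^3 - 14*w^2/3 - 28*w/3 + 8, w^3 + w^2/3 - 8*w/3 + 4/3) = w^2 + 4*w/3 - 4/3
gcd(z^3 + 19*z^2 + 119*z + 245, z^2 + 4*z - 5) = z + 5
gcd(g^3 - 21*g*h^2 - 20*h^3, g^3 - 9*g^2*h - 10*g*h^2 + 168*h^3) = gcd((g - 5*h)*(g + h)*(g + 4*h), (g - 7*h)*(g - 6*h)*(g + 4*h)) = g + 4*h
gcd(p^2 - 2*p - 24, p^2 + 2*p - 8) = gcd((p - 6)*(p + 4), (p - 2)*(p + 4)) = p + 4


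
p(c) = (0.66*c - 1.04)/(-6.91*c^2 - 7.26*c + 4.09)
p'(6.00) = 0.00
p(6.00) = -0.01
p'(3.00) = -0.00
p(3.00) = -0.01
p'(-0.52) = 0.11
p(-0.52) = -0.23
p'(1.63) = -0.02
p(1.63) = -0.00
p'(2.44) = -0.00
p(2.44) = -0.01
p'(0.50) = -6.78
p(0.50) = 0.56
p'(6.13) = 0.00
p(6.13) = -0.01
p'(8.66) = 0.00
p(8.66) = -0.01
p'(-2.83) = 0.08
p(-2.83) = 0.09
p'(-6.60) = 0.00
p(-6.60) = 0.02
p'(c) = (0.66*c - 1.04)*(13.82*c + 7.26)/(-6.91*c^2 - 7.26*c + 4.09)^2 + 0.66/(-6.91*c^2 - 7.26*c + 4.09) = (4.5606*c^2 - 14.3728*c - 4.851)/(47.7481*c^4 + 100.3332*c^3 - 3.8162*c^2 - 59.3868*c + 16.7281)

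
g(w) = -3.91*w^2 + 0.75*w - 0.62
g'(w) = 0.75 - 7.82*w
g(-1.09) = -6.08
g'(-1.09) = 9.27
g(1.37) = -6.93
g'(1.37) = -9.96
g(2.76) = -28.33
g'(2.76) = -20.83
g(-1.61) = -11.96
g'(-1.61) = 13.34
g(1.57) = -9.08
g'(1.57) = -11.53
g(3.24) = -39.24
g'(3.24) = -24.59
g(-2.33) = -23.59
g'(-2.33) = 18.97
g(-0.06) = -0.68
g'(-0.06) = 1.22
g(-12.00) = -572.66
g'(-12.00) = 94.59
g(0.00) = -0.62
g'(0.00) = 0.75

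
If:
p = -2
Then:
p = -2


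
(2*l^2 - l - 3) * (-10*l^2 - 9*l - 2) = -20*l^4 - 8*l^3 + 35*l^2 + 29*l + 6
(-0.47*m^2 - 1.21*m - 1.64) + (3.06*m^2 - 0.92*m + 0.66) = 2.59*m^2 - 2.13*m - 0.98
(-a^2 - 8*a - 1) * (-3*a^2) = 3*a^4 + 24*a^3 + 3*a^2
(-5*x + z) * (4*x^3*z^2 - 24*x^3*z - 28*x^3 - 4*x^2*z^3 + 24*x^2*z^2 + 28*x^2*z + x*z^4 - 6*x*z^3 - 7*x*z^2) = -20*x^4*z^2 + 120*x^4*z + 140*x^4 + 24*x^3*z^3 - 144*x^3*z^2 - 168*x^3*z - 9*x^2*z^4 + 54*x^2*z^3 + 63*x^2*z^2 + x*z^5 - 6*x*z^4 - 7*x*z^3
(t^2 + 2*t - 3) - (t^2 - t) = 3*t - 3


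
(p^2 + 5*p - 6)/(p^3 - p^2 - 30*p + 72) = (p - 1)/(p^2 - 7*p + 12)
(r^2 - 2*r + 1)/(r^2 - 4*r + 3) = (r - 1)/(r - 3)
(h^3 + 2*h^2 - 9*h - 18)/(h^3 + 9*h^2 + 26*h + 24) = (h - 3)/(h + 4)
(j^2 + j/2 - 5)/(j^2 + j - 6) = (j + 5/2)/(j + 3)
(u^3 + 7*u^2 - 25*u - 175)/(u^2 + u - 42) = (u^2 - 25)/(u - 6)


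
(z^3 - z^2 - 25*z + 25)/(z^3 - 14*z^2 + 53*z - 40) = (z + 5)/(z - 8)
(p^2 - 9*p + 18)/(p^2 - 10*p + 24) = (p - 3)/(p - 4)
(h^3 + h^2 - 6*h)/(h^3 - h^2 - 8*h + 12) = h/(h - 2)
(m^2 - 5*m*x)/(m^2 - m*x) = (m - 5*x)/(m - x)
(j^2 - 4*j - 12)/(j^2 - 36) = (j + 2)/(j + 6)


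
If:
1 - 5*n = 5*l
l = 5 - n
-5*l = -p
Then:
No Solution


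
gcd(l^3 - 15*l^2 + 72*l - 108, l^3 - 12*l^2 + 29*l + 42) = l - 6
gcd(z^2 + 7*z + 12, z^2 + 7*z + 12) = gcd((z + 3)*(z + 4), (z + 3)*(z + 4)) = z^2 + 7*z + 12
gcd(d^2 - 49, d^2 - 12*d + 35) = d - 7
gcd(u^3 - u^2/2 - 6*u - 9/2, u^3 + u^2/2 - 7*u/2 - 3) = u^2 + 5*u/2 + 3/2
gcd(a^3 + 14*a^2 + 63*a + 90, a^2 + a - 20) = a + 5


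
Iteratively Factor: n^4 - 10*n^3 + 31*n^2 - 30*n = (n - 2)*(n^3 - 8*n^2 + 15*n) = (n - 3)*(n - 2)*(n^2 - 5*n) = n*(n - 3)*(n - 2)*(n - 5)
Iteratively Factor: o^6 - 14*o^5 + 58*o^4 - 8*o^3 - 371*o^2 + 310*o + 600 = (o + 2)*(o^5 - 16*o^4 + 90*o^3 - 188*o^2 + 5*o + 300) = (o + 1)*(o + 2)*(o^4 - 17*o^3 + 107*o^2 - 295*o + 300) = (o - 5)*(o + 1)*(o + 2)*(o^3 - 12*o^2 + 47*o - 60) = (o - 5)*(o - 4)*(o + 1)*(o + 2)*(o^2 - 8*o + 15) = (o - 5)^2*(o - 4)*(o + 1)*(o + 2)*(o - 3)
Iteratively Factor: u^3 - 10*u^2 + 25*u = (u - 5)*(u^2 - 5*u) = u*(u - 5)*(u - 5)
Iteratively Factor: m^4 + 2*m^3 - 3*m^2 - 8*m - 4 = (m - 2)*(m^3 + 4*m^2 + 5*m + 2) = (m - 2)*(m + 2)*(m^2 + 2*m + 1) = (m - 2)*(m + 1)*(m + 2)*(m + 1)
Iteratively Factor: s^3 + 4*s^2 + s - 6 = (s + 2)*(s^2 + 2*s - 3) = (s - 1)*(s + 2)*(s + 3)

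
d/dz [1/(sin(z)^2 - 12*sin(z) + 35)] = 2*(6 - sin(z))*cos(z)/(sin(z)^2 - 12*sin(z) + 35)^2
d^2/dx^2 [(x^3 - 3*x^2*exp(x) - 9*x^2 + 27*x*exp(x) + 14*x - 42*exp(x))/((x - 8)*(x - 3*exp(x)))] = 12/(x^3 - 24*x^2 + 192*x - 512)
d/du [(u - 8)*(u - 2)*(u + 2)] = 3*u^2 - 16*u - 4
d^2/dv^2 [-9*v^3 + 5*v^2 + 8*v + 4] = 10 - 54*v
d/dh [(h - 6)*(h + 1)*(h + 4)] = 3*h^2 - 2*h - 26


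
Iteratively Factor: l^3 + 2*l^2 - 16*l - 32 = (l + 2)*(l^2 - 16) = (l - 4)*(l + 2)*(l + 4)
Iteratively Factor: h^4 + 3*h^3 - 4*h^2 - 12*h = (h)*(h^3 + 3*h^2 - 4*h - 12) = h*(h - 2)*(h^2 + 5*h + 6) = h*(h - 2)*(h + 2)*(h + 3)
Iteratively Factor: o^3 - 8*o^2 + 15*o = (o)*(o^2 - 8*o + 15) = o*(o - 3)*(o - 5)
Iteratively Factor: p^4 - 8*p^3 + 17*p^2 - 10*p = (p - 2)*(p^3 - 6*p^2 + 5*p) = (p - 2)*(p - 1)*(p^2 - 5*p) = p*(p - 2)*(p - 1)*(p - 5)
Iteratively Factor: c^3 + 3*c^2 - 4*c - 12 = (c + 3)*(c^2 - 4) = (c + 2)*(c + 3)*(c - 2)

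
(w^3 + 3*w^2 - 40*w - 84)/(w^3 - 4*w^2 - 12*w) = (w + 7)/w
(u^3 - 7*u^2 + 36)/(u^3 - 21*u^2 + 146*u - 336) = (u^2 - u - 6)/(u^2 - 15*u + 56)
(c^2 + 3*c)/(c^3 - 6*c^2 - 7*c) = (c + 3)/(c^2 - 6*c - 7)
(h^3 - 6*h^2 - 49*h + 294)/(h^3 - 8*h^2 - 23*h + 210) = (h + 7)/(h + 5)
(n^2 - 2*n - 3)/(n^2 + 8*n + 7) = (n - 3)/(n + 7)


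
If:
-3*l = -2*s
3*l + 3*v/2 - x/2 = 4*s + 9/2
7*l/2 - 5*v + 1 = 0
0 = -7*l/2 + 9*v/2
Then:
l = 18/7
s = 27/7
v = 2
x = -129/7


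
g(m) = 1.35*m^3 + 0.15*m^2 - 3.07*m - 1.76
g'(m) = 4.05*m^2 + 0.3*m - 3.07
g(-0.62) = -0.12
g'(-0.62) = -1.70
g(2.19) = 6.42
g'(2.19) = 17.01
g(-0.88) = 0.14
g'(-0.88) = -0.20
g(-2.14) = -7.73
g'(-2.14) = 14.84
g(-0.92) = 0.14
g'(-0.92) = 0.08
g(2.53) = 13.30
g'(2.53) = 23.61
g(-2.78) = -21.07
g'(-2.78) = 27.40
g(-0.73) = 0.04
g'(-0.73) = -1.13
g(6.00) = 276.82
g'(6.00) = 144.53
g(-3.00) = -27.65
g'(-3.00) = 32.48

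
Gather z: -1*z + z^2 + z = z^2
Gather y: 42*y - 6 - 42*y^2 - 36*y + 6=-42*y^2 + 6*y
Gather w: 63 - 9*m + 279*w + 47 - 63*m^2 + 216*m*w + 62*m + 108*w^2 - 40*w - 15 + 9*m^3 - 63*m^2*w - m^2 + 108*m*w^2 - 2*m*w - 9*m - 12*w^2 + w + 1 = 9*m^3 - 64*m^2 + 44*m + w^2*(108*m + 96) + w*(-63*m^2 + 214*m + 240) + 96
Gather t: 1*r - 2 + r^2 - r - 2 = r^2 - 4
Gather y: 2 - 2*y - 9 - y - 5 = -3*y - 12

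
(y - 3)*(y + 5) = y^2 + 2*y - 15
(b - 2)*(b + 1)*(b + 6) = b^3 + 5*b^2 - 8*b - 12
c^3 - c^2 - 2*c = c*(c - 2)*(c + 1)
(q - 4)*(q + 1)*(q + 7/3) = q^3 - 2*q^2/3 - 11*q - 28/3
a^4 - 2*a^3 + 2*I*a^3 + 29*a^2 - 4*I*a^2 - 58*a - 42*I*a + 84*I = (a - 2)*(a - 3*I)*(a - 2*I)*(a + 7*I)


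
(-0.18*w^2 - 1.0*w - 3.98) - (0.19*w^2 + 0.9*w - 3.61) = -0.37*w^2 - 1.9*w - 0.37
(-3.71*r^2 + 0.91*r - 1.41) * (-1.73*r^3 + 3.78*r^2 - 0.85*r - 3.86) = 6.4183*r^5 - 15.5981*r^4 + 9.0326*r^3 + 8.2173*r^2 - 2.3141*r + 5.4426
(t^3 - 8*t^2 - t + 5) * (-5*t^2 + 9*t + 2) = -5*t^5 + 49*t^4 - 65*t^3 - 50*t^2 + 43*t + 10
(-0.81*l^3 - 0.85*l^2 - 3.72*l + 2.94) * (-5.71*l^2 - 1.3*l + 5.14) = 4.6251*l^5 + 5.9065*l^4 + 18.1828*l^3 - 16.3204*l^2 - 22.9428*l + 15.1116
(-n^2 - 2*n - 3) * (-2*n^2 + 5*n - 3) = 2*n^4 - n^3 - n^2 - 9*n + 9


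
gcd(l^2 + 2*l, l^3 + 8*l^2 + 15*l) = l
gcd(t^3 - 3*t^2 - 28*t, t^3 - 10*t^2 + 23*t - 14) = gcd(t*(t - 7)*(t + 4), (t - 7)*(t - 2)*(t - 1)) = t - 7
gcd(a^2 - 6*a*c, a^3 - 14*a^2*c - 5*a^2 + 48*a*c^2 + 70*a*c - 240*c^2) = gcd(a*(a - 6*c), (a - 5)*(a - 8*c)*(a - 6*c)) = a - 6*c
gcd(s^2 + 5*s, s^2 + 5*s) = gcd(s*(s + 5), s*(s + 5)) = s^2 + 5*s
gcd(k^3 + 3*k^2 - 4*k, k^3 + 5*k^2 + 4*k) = k^2 + 4*k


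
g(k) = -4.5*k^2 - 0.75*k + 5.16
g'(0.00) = -0.75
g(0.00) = 5.16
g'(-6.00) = 53.25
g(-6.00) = -152.34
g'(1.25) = -12.00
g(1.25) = -2.81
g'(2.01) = -18.84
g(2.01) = -14.53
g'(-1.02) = 8.43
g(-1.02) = 1.24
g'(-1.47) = 12.48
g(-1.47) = -3.46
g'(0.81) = -8.04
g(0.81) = 1.60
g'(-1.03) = 8.52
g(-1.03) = 1.16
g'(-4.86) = 42.99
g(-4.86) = -97.48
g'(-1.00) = 8.25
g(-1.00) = 1.41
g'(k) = -9.0*k - 0.75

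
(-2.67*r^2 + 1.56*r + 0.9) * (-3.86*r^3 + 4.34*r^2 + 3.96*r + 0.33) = 10.3062*r^5 - 17.6094*r^4 - 7.2768*r^3 + 9.2025*r^2 + 4.0788*r + 0.297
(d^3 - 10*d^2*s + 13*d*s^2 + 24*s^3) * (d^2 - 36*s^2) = d^5 - 10*d^4*s - 23*d^3*s^2 + 384*d^2*s^3 - 468*d*s^4 - 864*s^5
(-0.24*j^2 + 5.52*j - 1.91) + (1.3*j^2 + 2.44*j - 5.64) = 1.06*j^2 + 7.96*j - 7.55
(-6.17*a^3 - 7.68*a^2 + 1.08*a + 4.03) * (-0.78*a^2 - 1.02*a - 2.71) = 4.8126*a^5 + 12.2838*a^4 + 23.7119*a^3 + 16.5678*a^2 - 7.0374*a - 10.9213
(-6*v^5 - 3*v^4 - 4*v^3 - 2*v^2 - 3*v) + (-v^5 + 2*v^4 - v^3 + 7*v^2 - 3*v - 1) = -7*v^5 - v^4 - 5*v^3 + 5*v^2 - 6*v - 1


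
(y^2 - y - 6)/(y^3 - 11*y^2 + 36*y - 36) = (y + 2)/(y^2 - 8*y + 12)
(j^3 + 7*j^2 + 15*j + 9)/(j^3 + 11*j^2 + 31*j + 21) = (j + 3)/(j + 7)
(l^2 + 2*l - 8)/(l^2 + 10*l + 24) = (l - 2)/(l + 6)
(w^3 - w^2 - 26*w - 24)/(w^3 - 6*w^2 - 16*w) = (-w^3 + w^2 + 26*w + 24)/(w*(-w^2 + 6*w + 16))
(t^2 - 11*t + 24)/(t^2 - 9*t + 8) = (t - 3)/(t - 1)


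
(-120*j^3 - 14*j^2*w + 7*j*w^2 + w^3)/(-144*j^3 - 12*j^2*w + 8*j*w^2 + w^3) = (5*j + w)/(6*j + w)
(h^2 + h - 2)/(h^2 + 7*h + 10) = (h - 1)/(h + 5)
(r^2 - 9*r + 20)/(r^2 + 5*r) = (r^2 - 9*r + 20)/(r*(r + 5))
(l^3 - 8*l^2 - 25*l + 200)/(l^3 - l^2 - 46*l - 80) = (l - 5)/(l + 2)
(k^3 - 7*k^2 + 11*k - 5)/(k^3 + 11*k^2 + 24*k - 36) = (k^2 - 6*k + 5)/(k^2 + 12*k + 36)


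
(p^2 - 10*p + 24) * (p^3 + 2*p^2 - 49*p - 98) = p^5 - 8*p^4 - 45*p^3 + 440*p^2 - 196*p - 2352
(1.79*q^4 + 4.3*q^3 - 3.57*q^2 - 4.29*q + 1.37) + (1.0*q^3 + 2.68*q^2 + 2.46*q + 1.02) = 1.79*q^4 + 5.3*q^3 - 0.89*q^2 - 1.83*q + 2.39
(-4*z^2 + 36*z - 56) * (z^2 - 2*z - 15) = -4*z^4 + 44*z^3 - 68*z^2 - 428*z + 840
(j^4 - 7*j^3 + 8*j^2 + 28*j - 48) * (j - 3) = j^5 - 10*j^4 + 29*j^3 + 4*j^2 - 132*j + 144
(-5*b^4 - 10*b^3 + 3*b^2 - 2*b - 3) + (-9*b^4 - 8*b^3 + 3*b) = -14*b^4 - 18*b^3 + 3*b^2 + b - 3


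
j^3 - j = j*(j - 1)*(j + 1)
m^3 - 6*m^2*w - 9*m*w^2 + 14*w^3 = (m - 7*w)*(m - w)*(m + 2*w)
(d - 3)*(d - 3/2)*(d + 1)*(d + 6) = d^4 + 5*d^3/2 - 21*d^2 + 9*d/2 + 27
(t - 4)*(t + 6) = t^2 + 2*t - 24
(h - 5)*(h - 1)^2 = h^3 - 7*h^2 + 11*h - 5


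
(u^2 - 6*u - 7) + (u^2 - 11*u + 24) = 2*u^2 - 17*u + 17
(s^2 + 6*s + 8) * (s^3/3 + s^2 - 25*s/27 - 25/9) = s^5/3 + 3*s^4 + 209*s^3/27 - s^2/3 - 650*s/27 - 200/9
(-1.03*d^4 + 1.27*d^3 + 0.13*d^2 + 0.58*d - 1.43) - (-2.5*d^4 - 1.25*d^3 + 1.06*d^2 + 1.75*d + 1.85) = 1.47*d^4 + 2.52*d^3 - 0.93*d^2 - 1.17*d - 3.28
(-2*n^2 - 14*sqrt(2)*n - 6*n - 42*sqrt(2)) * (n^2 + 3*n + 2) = -2*n^4 - 14*sqrt(2)*n^3 - 12*n^3 - 84*sqrt(2)*n^2 - 22*n^2 - 154*sqrt(2)*n - 12*n - 84*sqrt(2)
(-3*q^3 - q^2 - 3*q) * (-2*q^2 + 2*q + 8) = 6*q^5 - 4*q^4 - 20*q^3 - 14*q^2 - 24*q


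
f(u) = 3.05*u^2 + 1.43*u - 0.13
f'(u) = 6.1*u + 1.43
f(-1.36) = 3.57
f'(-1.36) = -6.87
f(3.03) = 32.20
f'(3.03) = 19.91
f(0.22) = 0.33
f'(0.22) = 2.77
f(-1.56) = 5.06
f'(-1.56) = -8.09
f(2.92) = 30.05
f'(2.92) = 19.24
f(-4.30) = 50.12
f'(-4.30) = -24.80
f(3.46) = 41.33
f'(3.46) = 22.54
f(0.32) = 0.64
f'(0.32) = 3.38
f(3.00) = 31.61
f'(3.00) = 19.73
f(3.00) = 31.61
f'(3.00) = 19.73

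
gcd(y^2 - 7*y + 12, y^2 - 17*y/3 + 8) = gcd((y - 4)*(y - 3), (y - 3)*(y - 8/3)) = y - 3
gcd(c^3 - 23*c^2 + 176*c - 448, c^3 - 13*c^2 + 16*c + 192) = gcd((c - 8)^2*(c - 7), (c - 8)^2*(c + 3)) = c^2 - 16*c + 64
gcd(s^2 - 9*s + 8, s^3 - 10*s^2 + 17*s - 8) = s^2 - 9*s + 8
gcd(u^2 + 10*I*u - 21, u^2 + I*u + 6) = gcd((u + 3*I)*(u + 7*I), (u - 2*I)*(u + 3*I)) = u + 3*I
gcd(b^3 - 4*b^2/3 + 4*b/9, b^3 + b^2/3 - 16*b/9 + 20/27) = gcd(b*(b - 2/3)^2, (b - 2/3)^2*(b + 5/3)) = b^2 - 4*b/3 + 4/9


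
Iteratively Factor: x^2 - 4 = (x + 2)*(x - 2)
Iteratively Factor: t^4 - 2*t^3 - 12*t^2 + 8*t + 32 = (t + 2)*(t^3 - 4*t^2 - 4*t + 16) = (t - 2)*(t + 2)*(t^2 - 2*t - 8) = (t - 2)*(t + 2)^2*(t - 4)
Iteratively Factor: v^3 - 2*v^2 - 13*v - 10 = (v - 5)*(v^2 + 3*v + 2) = (v - 5)*(v + 2)*(v + 1)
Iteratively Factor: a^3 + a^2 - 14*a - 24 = (a - 4)*(a^2 + 5*a + 6) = (a - 4)*(a + 3)*(a + 2)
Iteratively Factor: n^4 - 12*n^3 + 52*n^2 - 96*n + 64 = (n - 2)*(n^3 - 10*n^2 + 32*n - 32) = (n - 2)^2*(n^2 - 8*n + 16) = (n - 4)*(n - 2)^2*(n - 4)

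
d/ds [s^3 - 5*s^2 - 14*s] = 3*s^2 - 10*s - 14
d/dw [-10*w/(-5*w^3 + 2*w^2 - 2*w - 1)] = 10*(-10*w^3 + 2*w^2 + 1)/(25*w^6 - 20*w^5 + 24*w^4 + 2*w^3 + 4*w + 1)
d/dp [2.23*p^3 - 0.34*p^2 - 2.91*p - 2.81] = 6.69*p^2 - 0.68*p - 2.91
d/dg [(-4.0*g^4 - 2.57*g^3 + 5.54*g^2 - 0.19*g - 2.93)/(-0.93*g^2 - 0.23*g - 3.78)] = (7.44*g^5 + 5.1501*g^4 + 61.6622*g^3 + 27.6929*g^2 - 47.3322*g + 0.0442999999999999)/(0.8649*g^4 + 0.4278*g^3 + 7.0837*g^2 + 1.7388*g + 14.2884)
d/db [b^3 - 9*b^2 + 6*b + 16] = 3*b^2 - 18*b + 6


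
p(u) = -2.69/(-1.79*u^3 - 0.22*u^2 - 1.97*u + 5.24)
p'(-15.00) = -0.00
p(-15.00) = -0.00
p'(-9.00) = -0.00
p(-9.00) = -0.00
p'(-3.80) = -0.02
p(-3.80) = -0.02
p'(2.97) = -0.06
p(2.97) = 0.05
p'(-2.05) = -0.11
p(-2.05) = -0.11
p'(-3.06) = -0.04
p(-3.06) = -0.04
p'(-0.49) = -0.20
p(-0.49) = -0.42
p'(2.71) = -0.08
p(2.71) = 0.07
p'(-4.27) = -0.01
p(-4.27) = -0.02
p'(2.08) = -0.28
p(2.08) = 0.17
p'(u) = -2.69*(5.37*u^2 + 0.44*u + 1.97)/(-1.79*u^3 - 0.22*u^2 - 1.97*u + 5.24)^2 = (-14.4453*u^2 - 1.1836*u - 5.2993)/(1.79*u^3 + 0.22*u^2 + 1.97*u - 5.24)^2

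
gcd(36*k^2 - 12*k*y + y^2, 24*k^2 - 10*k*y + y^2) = -6*k + y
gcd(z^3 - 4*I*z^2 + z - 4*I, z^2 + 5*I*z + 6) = z - I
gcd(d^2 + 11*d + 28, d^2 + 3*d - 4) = d + 4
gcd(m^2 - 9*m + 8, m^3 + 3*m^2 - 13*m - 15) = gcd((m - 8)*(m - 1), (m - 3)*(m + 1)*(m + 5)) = 1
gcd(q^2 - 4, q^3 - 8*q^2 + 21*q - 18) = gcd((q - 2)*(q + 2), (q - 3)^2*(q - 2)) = q - 2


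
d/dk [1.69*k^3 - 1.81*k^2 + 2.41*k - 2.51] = 5.07*k^2 - 3.62*k + 2.41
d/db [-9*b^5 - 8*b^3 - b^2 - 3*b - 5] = -45*b^4 - 24*b^2 - 2*b - 3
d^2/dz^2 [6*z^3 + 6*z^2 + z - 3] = 36*z + 12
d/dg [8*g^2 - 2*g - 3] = 16*g - 2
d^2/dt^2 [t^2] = 2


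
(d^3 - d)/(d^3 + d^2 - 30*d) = (d^2 - 1)/(d^2 + d - 30)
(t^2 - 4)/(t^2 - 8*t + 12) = (t + 2)/(t - 6)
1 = 1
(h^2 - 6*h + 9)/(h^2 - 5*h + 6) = (h - 3)/(h - 2)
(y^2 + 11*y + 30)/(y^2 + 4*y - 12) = (y + 5)/(y - 2)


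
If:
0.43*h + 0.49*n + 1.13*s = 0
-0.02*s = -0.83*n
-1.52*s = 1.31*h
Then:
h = 0.00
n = 0.00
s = 0.00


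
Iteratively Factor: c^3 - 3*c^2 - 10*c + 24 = (c - 4)*(c^2 + c - 6) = (c - 4)*(c - 2)*(c + 3)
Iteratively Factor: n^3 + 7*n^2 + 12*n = (n + 3)*(n^2 + 4*n) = (n + 3)*(n + 4)*(n)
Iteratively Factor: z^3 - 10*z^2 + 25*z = (z - 5)*(z^2 - 5*z) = z*(z - 5)*(z - 5)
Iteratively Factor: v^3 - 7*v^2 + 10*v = (v - 2)*(v^2 - 5*v) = v*(v - 2)*(v - 5)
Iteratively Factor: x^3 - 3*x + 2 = (x - 1)*(x^2 + x - 2) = (x - 1)^2*(x + 2)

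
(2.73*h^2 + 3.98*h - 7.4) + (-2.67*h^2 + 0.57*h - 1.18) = 0.0600000000000001*h^2 + 4.55*h - 8.58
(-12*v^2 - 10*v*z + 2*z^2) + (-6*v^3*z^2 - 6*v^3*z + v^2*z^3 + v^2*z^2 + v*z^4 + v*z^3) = -6*v^3*z^2 - 6*v^3*z + v^2*z^3 + v^2*z^2 - 12*v^2 + v*z^4 + v*z^3 - 10*v*z + 2*z^2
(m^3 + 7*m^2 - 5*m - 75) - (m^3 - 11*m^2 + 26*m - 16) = 18*m^2 - 31*m - 59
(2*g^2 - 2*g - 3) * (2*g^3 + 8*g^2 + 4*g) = 4*g^5 + 12*g^4 - 14*g^3 - 32*g^2 - 12*g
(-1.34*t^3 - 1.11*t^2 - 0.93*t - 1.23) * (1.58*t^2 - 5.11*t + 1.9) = -2.1172*t^5 + 5.0936*t^4 + 1.6567*t^3 + 0.6999*t^2 + 4.5183*t - 2.337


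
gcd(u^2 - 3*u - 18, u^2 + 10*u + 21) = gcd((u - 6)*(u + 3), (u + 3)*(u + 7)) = u + 3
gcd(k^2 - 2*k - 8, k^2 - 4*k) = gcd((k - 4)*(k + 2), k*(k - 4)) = k - 4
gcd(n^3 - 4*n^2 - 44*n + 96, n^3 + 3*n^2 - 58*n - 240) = n^2 - 2*n - 48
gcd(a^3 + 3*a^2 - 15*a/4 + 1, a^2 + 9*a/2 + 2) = a + 4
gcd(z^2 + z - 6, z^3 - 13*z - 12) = z + 3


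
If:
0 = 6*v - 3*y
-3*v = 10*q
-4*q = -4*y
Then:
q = 0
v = 0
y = 0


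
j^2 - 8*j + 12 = (j - 6)*(j - 2)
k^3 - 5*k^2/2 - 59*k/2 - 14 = (k - 7)*(k + 1/2)*(k + 4)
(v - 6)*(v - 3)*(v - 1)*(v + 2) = v^4 - 8*v^3 + 7*v^2 + 36*v - 36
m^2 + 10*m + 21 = (m + 3)*(m + 7)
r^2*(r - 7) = r^3 - 7*r^2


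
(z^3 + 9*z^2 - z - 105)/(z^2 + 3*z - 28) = (z^2 + 2*z - 15)/(z - 4)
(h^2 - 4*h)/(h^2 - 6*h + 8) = h/(h - 2)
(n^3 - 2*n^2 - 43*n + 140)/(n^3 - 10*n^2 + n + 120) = (n^2 + 3*n - 28)/(n^2 - 5*n - 24)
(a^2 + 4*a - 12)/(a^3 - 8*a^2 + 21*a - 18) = (a + 6)/(a^2 - 6*a + 9)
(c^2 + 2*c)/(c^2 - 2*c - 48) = c*(c + 2)/(c^2 - 2*c - 48)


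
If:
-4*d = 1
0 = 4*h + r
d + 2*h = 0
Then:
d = -1/4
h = 1/8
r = -1/2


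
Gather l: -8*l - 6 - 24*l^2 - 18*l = -24*l^2 - 26*l - 6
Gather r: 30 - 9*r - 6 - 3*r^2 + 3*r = -3*r^2 - 6*r + 24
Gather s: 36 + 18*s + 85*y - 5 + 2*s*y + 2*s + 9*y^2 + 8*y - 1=s*(2*y + 20) + 9*y^2 + 93*y + 30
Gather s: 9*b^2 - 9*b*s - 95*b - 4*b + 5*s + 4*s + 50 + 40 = 9*b^2 - 99*b + s*(9 - 9*b) + 90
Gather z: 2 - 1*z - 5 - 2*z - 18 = -3*z - 21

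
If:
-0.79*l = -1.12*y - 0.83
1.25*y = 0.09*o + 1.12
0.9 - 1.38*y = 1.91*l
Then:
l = 0.67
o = -16.20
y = -0.27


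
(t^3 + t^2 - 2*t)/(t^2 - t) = t + 2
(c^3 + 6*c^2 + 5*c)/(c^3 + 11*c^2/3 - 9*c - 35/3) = 3*c/(3*c - 7)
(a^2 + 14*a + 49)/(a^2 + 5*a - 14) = (a + 7)/(a - 2)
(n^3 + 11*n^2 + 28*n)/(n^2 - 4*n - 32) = n*(n + 7)/(n - 8)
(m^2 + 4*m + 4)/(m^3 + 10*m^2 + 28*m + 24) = 1/(m + 6)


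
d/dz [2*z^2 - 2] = 4*z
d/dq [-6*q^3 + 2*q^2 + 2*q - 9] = -18*q^2 + 4*q + 2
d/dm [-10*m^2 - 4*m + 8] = -20*m - 4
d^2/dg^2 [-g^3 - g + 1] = -6*g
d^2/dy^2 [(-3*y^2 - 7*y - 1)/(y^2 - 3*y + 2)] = 2*(-16*y^3 + 15*y^2 + 51*y - 61)/(y^6 - 9*y^5 + 33*y^4 - 63*y^3 + 66*y^2 - 36*y + 8)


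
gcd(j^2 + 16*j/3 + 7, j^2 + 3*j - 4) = 1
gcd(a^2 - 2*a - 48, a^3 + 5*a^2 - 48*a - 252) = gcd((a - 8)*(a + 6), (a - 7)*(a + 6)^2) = a + 6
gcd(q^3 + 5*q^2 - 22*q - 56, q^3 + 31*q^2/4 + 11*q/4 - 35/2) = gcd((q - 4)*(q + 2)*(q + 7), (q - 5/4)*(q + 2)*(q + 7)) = q^2 + 9*q + 14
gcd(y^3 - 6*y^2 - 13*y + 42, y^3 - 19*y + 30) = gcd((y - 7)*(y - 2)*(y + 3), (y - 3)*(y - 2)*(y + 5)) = y - 2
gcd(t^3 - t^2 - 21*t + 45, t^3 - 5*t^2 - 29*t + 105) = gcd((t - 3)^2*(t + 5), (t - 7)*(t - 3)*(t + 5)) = t^2 + 2*t - 15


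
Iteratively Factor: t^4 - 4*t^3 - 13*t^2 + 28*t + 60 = (t - 5)*(t^3 + t^2 - 8*t - 12) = (t - 5)*(t + 2)*(t^2 - t - 6) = (t - 5)*(t + 2)^2*(t - 3)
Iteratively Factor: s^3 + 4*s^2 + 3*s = (s)*(s^2 + 4*s + 3) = s*(s + 1)*(s + 3)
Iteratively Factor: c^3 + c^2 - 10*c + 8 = (c - 2)*(c^2 + 3*c - 4) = (c - 2)*(c - 1)*(c + 4)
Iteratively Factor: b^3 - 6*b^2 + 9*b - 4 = (b - 4)*(b^2 - 2*b + 1) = (b - 4)*(b - 1)*(b - 1)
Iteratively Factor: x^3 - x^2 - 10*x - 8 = (x + 1)*(x^2 - 2*x - 8) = (x + 1)*(x + 2)*(x - 4)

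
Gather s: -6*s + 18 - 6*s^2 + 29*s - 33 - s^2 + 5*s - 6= -7*s^2 + 28*s - 21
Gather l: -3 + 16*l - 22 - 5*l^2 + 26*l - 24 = -5*l^2 + 42*l - 49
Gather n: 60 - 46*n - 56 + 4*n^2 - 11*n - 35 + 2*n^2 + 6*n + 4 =6*n^2 - 51*n - 27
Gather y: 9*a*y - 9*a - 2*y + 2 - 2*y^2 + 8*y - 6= -9*a - 2*y^2 + y*(9*a + 6) - 4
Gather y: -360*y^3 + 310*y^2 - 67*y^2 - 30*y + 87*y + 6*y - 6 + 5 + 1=-360*y^3 + 243*y^2 + 63*y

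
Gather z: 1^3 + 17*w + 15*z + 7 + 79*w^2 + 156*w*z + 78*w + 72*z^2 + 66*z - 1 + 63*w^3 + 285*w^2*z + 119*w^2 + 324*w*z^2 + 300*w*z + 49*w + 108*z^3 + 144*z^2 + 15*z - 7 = 63*w^3 + 198*w^2 + 144*w + 108*z^3 + z^2*(324*w + 216) + z*(285*w^2 + 456*w + 96)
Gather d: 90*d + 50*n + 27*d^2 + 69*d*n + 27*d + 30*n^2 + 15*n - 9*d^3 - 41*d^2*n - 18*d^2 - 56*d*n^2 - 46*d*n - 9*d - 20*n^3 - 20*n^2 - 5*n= -9*d^3 + d^2*(9 - 41*n) + d*(-56*n^2 + 23*n + 108) - 20*n^3 + 10*n^2 + 60*n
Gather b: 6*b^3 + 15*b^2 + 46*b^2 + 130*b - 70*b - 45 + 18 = 6*b^3 + 61*b^2 + 60*b - 27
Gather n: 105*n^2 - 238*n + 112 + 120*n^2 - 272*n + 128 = 225*n^2 - 510*n + 240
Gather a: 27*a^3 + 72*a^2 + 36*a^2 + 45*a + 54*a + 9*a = 27*a^3 + 108*a^2 + 108*a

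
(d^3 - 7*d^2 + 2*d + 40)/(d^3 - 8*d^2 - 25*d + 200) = (d^2 - 2*d - 8)/(d^2 - 3*d - 40)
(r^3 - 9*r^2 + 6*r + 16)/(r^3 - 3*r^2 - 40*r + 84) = (r^2 - 7*r - 8)/(r^2 - r - 42)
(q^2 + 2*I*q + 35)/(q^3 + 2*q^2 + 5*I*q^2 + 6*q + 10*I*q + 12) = (q^2 + 2*I*q + 35)/(q^3 + q^2*(2 + 5*I) + q*(6 + 10*I) + 12)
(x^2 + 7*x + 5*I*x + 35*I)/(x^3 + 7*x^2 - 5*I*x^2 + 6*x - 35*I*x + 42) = (x + 5*I)/(x^2 - 5*I*x + 6)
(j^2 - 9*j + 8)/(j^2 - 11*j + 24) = (j - 1)/(j - 3)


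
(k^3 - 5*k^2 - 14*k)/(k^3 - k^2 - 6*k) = (k - 7)/(k - 3)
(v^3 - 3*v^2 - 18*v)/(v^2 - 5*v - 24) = v*(v - 6)/(v - 8)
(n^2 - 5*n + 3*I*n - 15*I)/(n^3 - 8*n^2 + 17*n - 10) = (n + 3*I)/(n^2 - 3*n + 2)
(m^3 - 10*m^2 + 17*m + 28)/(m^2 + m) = m - 11 + 28/m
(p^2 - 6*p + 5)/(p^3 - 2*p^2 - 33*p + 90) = (p - 1)/(p^2 + 3*p - 18)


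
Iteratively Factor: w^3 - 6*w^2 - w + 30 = (w - 3)*(w^2 - 3*w - 10) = (w - 3)*(w + 2)*(w - 5)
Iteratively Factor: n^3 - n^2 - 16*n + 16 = (n - 4)*(n^2 + 3*n - 4) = (n - 4)*(n - 1)*(n + 4)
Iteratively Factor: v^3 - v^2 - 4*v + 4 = (v - 1)*(v^2 - 4) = (v - 2)*(v - 1)*(v + 2)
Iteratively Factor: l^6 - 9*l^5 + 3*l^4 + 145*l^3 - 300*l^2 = (l - 3)*(l^5 - 6*l^4 - 15*l^3 + 100*l^2) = (l - 3)*(l + 4)*(l^4 - 10*l^3 + 25*l^2) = (l - 5)*(l - 3)*(l + 4)*(l^3 - 5*l^2) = (l - 5)^2*(l - 3)*(l + 4)*(l^2) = l*(l - 5)^2*(l - 3)*(l + 4)*(l)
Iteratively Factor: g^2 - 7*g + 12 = (g - 3)*(g - 4)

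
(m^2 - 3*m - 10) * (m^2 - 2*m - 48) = m^4 - 5*m^3 - 52*m^2 + 164*m + 480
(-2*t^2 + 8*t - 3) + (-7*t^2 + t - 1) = -9*t^2 + 9*t - 4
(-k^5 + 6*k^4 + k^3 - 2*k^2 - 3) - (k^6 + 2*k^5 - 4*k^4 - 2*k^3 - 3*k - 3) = -k^6 - 3*k^5 + 10*k^4 + 3*k^3 - 2*k^2 + 3*k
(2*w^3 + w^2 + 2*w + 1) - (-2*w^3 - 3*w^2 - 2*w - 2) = 4*w^3 + 4*w^2 + 4*w + 3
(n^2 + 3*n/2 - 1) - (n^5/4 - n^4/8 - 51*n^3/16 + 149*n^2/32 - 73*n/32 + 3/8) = -n^5/4 + n^4/8 + 51*n^3/16 - 117*n^2/32 + 121*n/32 - 11/8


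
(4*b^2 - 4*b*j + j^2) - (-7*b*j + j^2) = 4*b^2 + 3*b*j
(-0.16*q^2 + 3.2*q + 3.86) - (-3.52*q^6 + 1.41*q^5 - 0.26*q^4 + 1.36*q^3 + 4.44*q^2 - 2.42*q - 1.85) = 3.52*q^6 - 1.41*q^5 + 0.26*q^4 - 1.36*q^3 - 4.6*q^2 + 5.62*q + 5.71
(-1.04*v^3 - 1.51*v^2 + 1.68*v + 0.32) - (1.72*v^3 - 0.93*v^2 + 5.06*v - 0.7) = -2.76*v^3 - 0.58*v^2 - 3.38*v + 1.02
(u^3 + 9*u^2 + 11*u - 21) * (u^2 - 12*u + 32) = u^5 - 3*u^4 - 65*u^3 + 135*u^2 + 604*u - 672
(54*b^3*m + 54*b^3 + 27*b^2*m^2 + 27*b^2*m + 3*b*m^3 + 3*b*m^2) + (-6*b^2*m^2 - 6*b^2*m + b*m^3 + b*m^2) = 54*b^3*m + 54*b^3 + 21*b^2*m^2 + 21*b^2*m + 4*b*m^3 + 4*b*m^2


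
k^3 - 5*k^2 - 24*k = k*(k - 8)*(k + 3)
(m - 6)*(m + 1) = m^2 - 5*m - 6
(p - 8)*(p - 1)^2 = p^3 - 10*p^2 + 17*p - 8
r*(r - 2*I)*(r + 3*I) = r^3 + I*r^2 + 6*r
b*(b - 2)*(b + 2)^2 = b^4 + 2*b^3 - 4*b^2 - 8*b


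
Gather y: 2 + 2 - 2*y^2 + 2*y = -2*y^2 + 2*y + 4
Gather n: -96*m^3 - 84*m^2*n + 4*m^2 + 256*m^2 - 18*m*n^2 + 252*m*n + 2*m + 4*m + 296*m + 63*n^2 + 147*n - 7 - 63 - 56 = -96*m^3 + 260*m^2 + 302*m + n^2*(63 - 18*m) + n*(-84*m^2 + 252*m + 147) - 126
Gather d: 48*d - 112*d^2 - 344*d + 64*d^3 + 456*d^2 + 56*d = 64*d^3 + 344*d^2 - 240*d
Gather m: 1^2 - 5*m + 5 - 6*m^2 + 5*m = 6 - 6*m^2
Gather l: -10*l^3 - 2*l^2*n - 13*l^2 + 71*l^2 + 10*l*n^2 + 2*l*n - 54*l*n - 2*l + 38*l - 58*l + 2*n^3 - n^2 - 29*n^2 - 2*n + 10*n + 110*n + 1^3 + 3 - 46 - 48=-10*l^3 + l^2*(58 - 2*n) + l*(10*n^2 - 52*n - 22) + 2*n^3 - 30*n^2 + 118*n - 90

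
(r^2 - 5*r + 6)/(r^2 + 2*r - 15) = (r - 2)/(r + 5)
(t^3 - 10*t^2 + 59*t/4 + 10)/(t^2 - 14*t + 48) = (t^2 - 2*t - 5/4)/(t - 6)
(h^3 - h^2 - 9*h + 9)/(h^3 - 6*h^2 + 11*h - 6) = (h + 3)/(h - 2)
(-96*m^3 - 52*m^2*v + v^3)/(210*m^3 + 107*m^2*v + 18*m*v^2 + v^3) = (-16*m^2 - 6*m*v + v^2)/(35*m^2 + 12*m*v + v^2)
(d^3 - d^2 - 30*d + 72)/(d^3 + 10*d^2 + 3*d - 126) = (d - 4)/(d + 7)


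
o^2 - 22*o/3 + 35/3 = (o - 5)*(o - 7/3)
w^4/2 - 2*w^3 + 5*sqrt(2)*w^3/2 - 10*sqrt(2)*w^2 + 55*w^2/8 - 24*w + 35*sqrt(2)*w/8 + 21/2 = (w/2 + sqrt(2))*(w - 7/2)*(w - 1/2)*(w + 3*sqrt(2))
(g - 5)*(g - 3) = g^2 - 8*g + 15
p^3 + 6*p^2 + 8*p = p*(p + 2)*(p + 4)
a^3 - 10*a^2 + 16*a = a*(a - 8)*(a - 2)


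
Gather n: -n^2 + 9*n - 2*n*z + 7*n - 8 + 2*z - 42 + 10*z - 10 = -n^2 + n*(16 - 2*z) + 12*z - 60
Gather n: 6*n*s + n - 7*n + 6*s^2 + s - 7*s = n*(6*s - 6) + 6*s^2 - 6*s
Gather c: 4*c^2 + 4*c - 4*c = 4*c^2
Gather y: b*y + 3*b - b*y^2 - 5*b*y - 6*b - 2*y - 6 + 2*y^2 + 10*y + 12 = -3*b + y^2*(2 - b) + y*(8 - 4*b) + 6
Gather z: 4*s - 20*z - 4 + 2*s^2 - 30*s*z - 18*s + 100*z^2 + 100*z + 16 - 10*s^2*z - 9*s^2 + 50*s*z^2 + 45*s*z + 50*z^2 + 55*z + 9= -7*s^2 - 14*s + z^2*(50*s + 150) + z*(-10*s^2 + 15*s + 135) + 21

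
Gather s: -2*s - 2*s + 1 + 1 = 2 - 4*s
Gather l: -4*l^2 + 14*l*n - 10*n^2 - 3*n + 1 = -4*l^2 + 14*l*n - 10*n^2 - 3*n + 1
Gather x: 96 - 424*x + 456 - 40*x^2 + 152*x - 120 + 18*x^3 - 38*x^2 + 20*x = 18*x^3 - 78*x^2 - 252*x + 432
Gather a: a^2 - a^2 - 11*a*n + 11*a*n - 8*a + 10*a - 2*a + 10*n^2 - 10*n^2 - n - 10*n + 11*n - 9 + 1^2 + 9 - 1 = 0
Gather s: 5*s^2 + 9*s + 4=5*s^2 + 9*s + 4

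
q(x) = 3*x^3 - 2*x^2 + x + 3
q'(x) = 9*x^2 - 4*x + 1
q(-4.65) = -346.53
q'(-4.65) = 214.20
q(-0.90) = -1.71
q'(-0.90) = 11.89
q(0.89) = 4.42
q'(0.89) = 4.57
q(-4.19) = -256.98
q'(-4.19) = 175.76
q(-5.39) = -530.27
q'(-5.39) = 284.03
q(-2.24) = -42.99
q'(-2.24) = 55.12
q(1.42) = 8.98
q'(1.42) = 13.47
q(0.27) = 3.18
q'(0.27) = 0.58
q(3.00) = 69.00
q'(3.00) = 70.00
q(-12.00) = -5481.00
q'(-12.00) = 1345.00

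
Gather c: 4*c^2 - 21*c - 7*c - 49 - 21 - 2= 4*c^2 - 28*c - 72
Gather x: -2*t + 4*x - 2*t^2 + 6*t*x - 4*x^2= -2*t^2 - 2*t - 4*x^2 + x*(6*t + 4)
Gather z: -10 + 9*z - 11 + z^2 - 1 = z^2 + 9*z - 22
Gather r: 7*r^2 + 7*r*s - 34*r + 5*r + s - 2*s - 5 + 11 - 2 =7*r^2 + r*(7*s - 29) - s + 4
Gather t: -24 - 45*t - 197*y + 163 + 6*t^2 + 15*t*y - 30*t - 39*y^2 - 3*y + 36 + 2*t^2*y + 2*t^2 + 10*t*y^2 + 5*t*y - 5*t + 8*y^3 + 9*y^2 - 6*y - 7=t^2*(2*y + 8) + t*(10*y^2 + 20*y - 80) + 8*y^3 - 30*y^2 - 206*y + 168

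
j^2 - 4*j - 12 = (j - 6)*(j + 2)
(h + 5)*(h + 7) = h^2 + 12*h + 35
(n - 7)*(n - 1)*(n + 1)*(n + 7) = n^4 - 50*n^2 + 49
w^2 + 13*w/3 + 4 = (w + 4/3)*(w + 3)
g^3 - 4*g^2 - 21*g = g*(g - 7)*(g + 3)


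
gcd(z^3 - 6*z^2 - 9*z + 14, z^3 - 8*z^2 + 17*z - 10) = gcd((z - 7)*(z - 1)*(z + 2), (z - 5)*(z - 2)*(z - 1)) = z - 1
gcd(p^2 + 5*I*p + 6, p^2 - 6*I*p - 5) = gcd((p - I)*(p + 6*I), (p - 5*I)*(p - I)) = p - I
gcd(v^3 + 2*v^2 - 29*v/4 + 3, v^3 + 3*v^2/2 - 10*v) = v + 4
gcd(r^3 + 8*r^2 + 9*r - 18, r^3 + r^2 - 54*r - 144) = r^2 + 9*r + 18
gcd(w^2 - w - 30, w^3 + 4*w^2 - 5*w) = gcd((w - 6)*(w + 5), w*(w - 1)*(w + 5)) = w + 5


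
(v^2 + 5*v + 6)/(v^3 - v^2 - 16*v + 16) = (v^2 + 5*v + 6)/(v^3 - v^2 - 16*v + 16)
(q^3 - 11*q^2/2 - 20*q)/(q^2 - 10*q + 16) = q*(2*q + 5)/(2*(q - 2))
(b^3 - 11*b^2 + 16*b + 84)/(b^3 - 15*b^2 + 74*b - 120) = (b^2 - 5*b - 14)/(b^2 - 9*b + 20)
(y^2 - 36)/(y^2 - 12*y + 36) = (y + 6)/(y - 6)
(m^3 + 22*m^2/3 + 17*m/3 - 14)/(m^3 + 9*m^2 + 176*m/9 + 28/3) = 3*(m - 1)/(3*m + 2)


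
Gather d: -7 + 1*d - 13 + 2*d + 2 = 3*d - 18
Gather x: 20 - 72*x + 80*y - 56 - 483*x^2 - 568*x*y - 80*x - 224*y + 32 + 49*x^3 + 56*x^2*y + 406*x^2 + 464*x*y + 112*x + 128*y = 49*x^3 + x^2*(56*y - 77) + x*(-104*y - 40) - 16*y - 4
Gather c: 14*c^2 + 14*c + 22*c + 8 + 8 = 14*c^2 + 36*c + 16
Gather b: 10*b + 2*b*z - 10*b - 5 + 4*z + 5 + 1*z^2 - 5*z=2*b*z + z^2 - z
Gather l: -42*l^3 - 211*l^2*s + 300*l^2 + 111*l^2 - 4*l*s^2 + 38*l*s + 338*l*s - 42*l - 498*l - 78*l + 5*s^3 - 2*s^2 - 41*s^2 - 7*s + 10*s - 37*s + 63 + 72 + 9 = -42*l^3 + l^2*(411 - 211*s) + l*(-4*s^2 + 376*s - 618) + 5*s^3 - 43*s^2 - 34*s + 144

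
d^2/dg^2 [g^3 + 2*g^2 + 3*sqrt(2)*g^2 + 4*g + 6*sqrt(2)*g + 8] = 6*g + 4 + 6*sqrt(2)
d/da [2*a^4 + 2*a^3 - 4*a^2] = 2*a*(4*a^2 + 3*a - 4)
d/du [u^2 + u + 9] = 2*u + 1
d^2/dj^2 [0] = 0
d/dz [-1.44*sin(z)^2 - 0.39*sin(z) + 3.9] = -(2.88*sin(z) + 0.39)*cos(z)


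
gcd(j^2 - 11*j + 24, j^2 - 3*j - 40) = j - 8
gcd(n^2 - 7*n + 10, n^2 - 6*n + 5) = n - 5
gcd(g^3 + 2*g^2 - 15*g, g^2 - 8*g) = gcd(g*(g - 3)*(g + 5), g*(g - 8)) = g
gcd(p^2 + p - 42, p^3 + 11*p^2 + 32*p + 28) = p + 7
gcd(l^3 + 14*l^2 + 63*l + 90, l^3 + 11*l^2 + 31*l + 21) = l + 3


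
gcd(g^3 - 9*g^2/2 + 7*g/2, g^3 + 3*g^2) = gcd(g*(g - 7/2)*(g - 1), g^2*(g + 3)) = g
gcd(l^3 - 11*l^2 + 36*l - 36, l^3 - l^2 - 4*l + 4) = l - 2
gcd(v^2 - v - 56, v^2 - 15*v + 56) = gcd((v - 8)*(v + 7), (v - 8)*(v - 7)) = v - 8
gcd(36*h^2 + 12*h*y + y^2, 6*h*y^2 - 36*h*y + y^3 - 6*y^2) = 6*h + y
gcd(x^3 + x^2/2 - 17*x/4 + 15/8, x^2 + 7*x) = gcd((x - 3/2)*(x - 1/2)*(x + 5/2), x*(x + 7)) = 1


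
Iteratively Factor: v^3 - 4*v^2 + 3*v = (v - 3)*(v^2 - v) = v*(v - 3)*(v - 1)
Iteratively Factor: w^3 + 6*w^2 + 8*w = (w)*(w^2 + 6*w + 8) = w*(w + 4)*(w + 2)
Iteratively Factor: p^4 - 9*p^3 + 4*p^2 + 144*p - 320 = (p + 4)*(p^3 - 13*p^2 + 56*p - 80) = (p - 4)*(p + 4)*(p^2 - 9*p + 20) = (p - 5)*(p - 4)*(p + 4)*(p - 4)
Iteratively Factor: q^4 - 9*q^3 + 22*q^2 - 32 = (q - 4)*(q^3 - 5*q^2 + 2*q + 8) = (q - 4)*(q + 1)*(q^2 - 6*q + 8) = (q - 4)*(q - 2)*(q + 1)*(q - 4)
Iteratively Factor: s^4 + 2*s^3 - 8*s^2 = (s)*(s^3 + 2*s^2 - 8*s) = s^2*(s^2 + 2*s - 8) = s^2*(s - 2)*(s + 4)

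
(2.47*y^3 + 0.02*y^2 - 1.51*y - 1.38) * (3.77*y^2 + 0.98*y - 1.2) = 9.3119*y^5 + 2.496*y^4 - 8.6371*y^3 - 6.7064*y^2 + 0.4596*y + 1.656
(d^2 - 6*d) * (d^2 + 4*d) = d^4 - 2*d^3 - 24*d^2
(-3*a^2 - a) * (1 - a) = 3*a^3 - 2*a^2 - a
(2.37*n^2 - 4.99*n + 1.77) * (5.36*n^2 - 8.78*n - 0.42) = 12.7032*n^4 - 47.555*n^3 + 52.304*n^2 - 13.4448*n - 0.7434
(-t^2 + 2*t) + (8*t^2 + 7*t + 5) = 7*t^2 + 9*t + 5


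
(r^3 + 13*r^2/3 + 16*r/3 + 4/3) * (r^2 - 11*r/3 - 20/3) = r^5 + 2*r^4/3 - 155*r^3/9 - 424*r^2/9 - 364*r/9 - 80/9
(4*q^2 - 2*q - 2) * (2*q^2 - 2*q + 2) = 8*q^4 - 12*q^3 + 8*q^2 - 4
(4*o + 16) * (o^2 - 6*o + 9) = 4*o^3 - 8*o^2 - 60*o + 144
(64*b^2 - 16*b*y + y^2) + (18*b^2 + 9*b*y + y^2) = 82*b^2 - 7*b*y + 2*y^2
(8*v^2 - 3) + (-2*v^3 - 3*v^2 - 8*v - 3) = -2*v^3 + 5*v^2 - 8*v - 6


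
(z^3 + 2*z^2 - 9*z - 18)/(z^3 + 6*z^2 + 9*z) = (z^2 - z - 6)/(z*(z + 3))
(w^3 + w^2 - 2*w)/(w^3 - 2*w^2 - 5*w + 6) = w/(w - 3)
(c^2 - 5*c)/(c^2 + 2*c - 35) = c/(c + 7)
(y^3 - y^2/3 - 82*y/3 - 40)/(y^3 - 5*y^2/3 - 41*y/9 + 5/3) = 3*(y^2 - 2*y - 24)/(3*y^2 - 10*y + 3)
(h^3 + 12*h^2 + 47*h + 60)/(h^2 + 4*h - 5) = (h^2 + 7*h + 12)/(h - 1)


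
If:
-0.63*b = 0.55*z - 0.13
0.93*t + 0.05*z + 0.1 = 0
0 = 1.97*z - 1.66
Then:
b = -0.53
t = -0.15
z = 0.84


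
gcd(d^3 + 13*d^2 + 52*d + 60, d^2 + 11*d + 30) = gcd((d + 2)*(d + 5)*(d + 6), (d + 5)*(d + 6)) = d^2 + 11*d + 30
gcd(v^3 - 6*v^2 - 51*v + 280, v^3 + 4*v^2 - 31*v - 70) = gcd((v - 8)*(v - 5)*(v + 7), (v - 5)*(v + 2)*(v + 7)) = v^2 + 2*v - 35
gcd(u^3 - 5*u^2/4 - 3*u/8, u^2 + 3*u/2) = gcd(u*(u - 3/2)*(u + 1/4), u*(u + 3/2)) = u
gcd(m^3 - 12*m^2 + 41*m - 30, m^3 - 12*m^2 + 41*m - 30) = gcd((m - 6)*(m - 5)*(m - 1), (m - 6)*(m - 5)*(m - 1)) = m^3 - 12*m^2 + 41*m - 30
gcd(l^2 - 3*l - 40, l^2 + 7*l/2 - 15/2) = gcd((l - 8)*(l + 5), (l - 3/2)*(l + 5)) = l + 5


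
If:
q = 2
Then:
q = 2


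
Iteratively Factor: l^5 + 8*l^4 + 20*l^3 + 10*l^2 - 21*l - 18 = (l - 1)*(l^4 + 9*l^3 + 29*l^2 + 39*l + 18) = (l - 1)*(l + 3)*(l^3 + 6*l^2 + 11*l + 6) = (l - 1)*(l + 3)^2*(l^2 + 3*l + 2) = (l - 1)*(l + 1)*(l + 3)^2*(l + 2)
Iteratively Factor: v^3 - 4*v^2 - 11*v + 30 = (v - 5)*(v^2 + v - 6) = (v - 5)*(v + 3)*(v - 2)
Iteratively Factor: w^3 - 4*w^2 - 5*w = (w + 1)*(w^2 - 5*w) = w*(w + 1)*(w - 5)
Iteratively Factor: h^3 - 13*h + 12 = (h - 3)*(h^2 + 3*h - 4) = (h - 3)*(h - 1)*(h + 4)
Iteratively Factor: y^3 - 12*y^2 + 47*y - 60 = (y - 4)*(y^2 - 8*y + 15) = (y - 5)*(y - 4)*(y - 3)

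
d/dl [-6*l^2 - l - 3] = -12*l - 1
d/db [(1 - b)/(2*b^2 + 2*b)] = (b^2 - 2*b - 1)/(2*b^2*(b^2 + 2*b + 1))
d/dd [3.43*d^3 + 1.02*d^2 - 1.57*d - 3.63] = 10.29*d^2 + 2.04*d - 1.57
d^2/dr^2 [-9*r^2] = -18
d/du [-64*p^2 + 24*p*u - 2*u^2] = 24*p - 4*u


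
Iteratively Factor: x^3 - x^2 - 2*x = (x)*(x^2 - x - 2) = x*(x - 2)*(x + 1)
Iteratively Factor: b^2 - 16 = (b + 4)*(b - 4)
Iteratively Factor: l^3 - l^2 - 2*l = (l - 2)*(l^2 + l) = l*(l - 2)*(l + 1)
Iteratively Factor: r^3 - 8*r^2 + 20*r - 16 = (r - 4)*(r^2 - 4*r + 4) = (r - 4)*(r - 2)*(r - 2)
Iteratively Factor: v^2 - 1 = (v + 1)*(v - 1)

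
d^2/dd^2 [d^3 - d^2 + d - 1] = 6*d - 2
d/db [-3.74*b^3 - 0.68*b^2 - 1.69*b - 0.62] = -11.22*b^2 - 1.36*b - 1.69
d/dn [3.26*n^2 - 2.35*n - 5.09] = 6.52*n - 2.35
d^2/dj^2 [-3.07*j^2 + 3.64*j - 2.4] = -6.14000000000000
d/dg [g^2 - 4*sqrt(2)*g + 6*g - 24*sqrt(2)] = 2*g - 4*sqrt(2) + 6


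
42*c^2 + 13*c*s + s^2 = (6*c + s)*(7*c + s)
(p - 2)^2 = p^2 - 4*p + 4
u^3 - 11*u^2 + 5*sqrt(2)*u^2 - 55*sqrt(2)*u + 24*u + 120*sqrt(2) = (u - 8)*(u - 3)*(u + 5*sqrt(2))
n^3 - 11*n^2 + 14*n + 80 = (n - 8)*(n - 5)*(n + 2)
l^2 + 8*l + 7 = (l + 1)*(l + 7)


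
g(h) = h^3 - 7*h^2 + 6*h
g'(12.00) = 270.00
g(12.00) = 792.00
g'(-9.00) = 375.00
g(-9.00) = -1350.00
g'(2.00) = -10.00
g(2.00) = -8.00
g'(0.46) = 0.19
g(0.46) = 1.38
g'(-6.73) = 236.10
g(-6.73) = -662.25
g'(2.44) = -10.30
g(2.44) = -12.51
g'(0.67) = -2.03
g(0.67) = 1.18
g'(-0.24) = 9.53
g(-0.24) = -1.86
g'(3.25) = -7.81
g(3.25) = -20.11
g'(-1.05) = 24.01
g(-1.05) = -15.18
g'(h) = 3*h^2 - 14*h + 6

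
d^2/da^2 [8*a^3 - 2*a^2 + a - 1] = 48*a - 4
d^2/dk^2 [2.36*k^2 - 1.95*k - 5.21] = 4.72000000000000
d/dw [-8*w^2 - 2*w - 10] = -16*w - 2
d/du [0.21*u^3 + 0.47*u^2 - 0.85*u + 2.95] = 0.63*u^2 + 0.94*u - 0.85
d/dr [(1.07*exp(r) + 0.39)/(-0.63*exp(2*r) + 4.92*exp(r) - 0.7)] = (0.6741*exp(2*r) + 0.4914*exp(r) - 2.6678)*exp(r)/(0.3969*exp(4*r) - 6.1992*exp(3*r) + 25.0884*exp(2*r) - 6.888*exp(r) + 0.49)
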